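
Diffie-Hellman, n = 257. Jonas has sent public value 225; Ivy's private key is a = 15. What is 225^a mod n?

8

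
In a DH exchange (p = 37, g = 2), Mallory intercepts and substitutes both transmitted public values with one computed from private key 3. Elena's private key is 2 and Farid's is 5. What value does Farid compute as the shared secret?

Farid receives Mallory's public value M = 2^3 mod 37 instead of the honest one.
2^1 ≡ 2 (mod 37)
2^2 = (2^1)^2 ≡ 2^2 = 4 ≡ 4 (mod 37)
2^3 = 2^2 · 2^1 ≡ 4 · 2 ≡ 8 (mod 37).
So M = 8. Farid computes K = M^5 mod 37.
8^1 ≡ 8 (mod 37)
8^2 = (8^1)^2 ≡ 8^2 = 64 ≡ 27 (mod 37)
8^4 = (8^2)^2 ≡ 27^2 = 729 ≡ 26 (mod 37)
8^5 = 8^4 · 8^1 ≡ 26 · 8 ≡ 23 (mod 37).

23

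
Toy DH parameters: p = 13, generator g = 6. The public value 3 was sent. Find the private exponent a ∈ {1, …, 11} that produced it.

Try successive powers of 6 modulo 13:
6^1 ≡ 6
6^2 ≡ 10
6^3 ≡ 8
6^4 ≡ 9
6^5 ≡ 2
6^6 ≡ 12
6^7 ≡ 7
6^8 ≡ 3
Found: a = 8.

8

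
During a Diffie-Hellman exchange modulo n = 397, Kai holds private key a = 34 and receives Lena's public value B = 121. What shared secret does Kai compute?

132

Shared key K = 121^34 mod 397.
121^1 ≡ 121 (mod 397)
121^2 = (121^1)^2 ≡ 121^2 = 14641 ≡ 349 (mod 397)
121^4 = (121^2)^2 ≡ 349^2 = 121801 ≡ 319 (mod 397)
121^8 = (121^4)^2 ≡ 319^2 = 101761 ≡ 129 (mod 397)
121^16 = (121^8)^2 ≡ 129^2 = 16641 ≡ 364 (mod 397)
121^32 = (121^16)^2 ≡ 364^2 = 132496 ≡ 295 (mod 397)
121^34 = 121^32 · 121^2 ≡ 295 · 349 ≡ 132 (mod 397).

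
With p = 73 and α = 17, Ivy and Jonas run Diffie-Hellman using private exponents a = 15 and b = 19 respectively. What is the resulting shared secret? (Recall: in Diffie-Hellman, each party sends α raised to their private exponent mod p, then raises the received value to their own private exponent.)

Jonas sends B = α^b mod p = 17^19 mod 73.
17^1 ≡ 17 (mod 73)
17^2 = (17^1)^2 ≡ 17^2 = 289 ≡ 70 (mod 73)
17^4 = (17^2)^2 ≡ 70^2 = 4900 ≡ 9 (mod 73)
17^8 = (17^4)^2 ≡ 9^2 = 81 ≡ 8 (mod 73)
17^16 = (17^8)^2 ≡ 8^2 = 64 ≡ 64 (mod 73)
17^19 = 17^16 · 17^2 · 17^1 ≡ 64 · 70 · 17 ≡ 21 (mod 73).
So B = 21. Ivy then computes K = B^a mod p = 21^15 mod 73.
21^1 ≡ 21 (mod 73)
21^2 = (21^1)^2 ≡ 21^2 = 441 ≡ 3 (mod 73)
21^4 = (21^2)^2 ≡ 3^2 = 9 ≡ 9 (mod 73)
21^8 = (21^4)^2 ≡ 9^2 = 81 ≡ 8 (mod 73)
21^15 = 21^8 · 21^4 · 21^2 · 21^1 ≡ 8 · 9 · 3 · 21 ≡ 10 (mod 73).

10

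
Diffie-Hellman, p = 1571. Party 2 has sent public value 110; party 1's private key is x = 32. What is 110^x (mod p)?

1099

Shared key K = 110^32 mod 1571.
110^1 ≡ 110 (mod 1571)
110^2 = (110^1)^2 ≡ 110^2 = 12100 ≡ 1103 (mod 1571)
110^4 = (110^2)^2 ≡ 1103^2 = 1216609 ≡ 655 (mod 1571)
110^8 = (110^4)^2 ≡ 655^2 = 429025 ≡ 142 (mod 1571)
110^16 = (110^8)^2 ≡ 142^2 = 20164 ≡ 1312 (mod 1571)
110^32 = (110^16)^2 ≡ 1312^2 = 1721344 ≡ 1099 (mod 1571)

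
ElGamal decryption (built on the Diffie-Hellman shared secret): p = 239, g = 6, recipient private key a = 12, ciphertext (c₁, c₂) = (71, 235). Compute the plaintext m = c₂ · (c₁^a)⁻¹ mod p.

Shared mask s = c₁^a mod p = 71^12 mod 239.
71^1 ≡ 71 (mod 239)
71^2 = (71^1)^2 ≡ 71^2 = 5041 ≡ 22 (mod 239)
71^4 = (71^2)^2 ≡ 22^2 = 484 ≡ 6 (mod 239)
71^8 = (71^4)^2 ≡ 6^2 = 36 ≡ 36 (mod 239)
71^12 = 71^8 · 71^4 ≡ 36 · 6 ≡ 216 (mod 239).
So s = 216; s⁻¹ ≡ 187 (mod 239).
m = c₂ · s⁻¹ mod 239 = 235 · 187 mod 239 = 208.

208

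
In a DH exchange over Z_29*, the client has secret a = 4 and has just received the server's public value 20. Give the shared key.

Shared key K = 20^4 mod 29.
20^1 ≡ 20 (mod 29)
20^2 = (20^1)^2 ≡ 20^2 = 400 ≡ 23 (mod 29)
20^4 = (20^2)^2 ≡ 23^2 = 529 ≡ 7 (mod 29)

7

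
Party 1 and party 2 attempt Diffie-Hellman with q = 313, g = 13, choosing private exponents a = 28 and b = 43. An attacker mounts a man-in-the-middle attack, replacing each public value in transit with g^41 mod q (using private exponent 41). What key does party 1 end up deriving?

Party 1 receives an attacker's public value M = 13^41 mod 313 instead of the honest one.
13^1 ≡ 13 (mod 313)
13^2 = (13^1)^2 ≡ 13^2 = 169 ≡ 169 (mod 313)
13^4 = (13^2)^2 ≡ 169^2 = 28561 ≡ 78 (mod 313)
13^8 = (13^4)^2 ≡ 78^2 = 6084 ≡ 137 (mod 313)
13^16 = (13^8)^2 ≡ 137^2 = 18769 ≡ 302 (mod 313)
13^32 = (13^16)^2 ≡ 302^2 = 91204 ≡ 121 (mod 313)
13^41 = 13^32 · 13^8 · 13^1 ≡ 121 · 137 · 13 ≡ 157 (mod 313).
So M = 157. Party 1 computes K = M^28 mod 313.
157^1 ≡ 157 (mod 313)
157^2 = (157^1)^2 ≡ 157^2 = 24649 ≡ 235 (mod 313)
157^4 = (157^2)^2 ≡ 235^2 = 55225 ≡ 137 (mod 313)
157^8 = (157^4)^2 ≡ 137^2 = 18769 ≡ 302 (mod 313)
157^16 = (157^8)^2 ≡ 302^2 = 91204 ≡ 121 (mod 313)
157^28 = 157^16 · 157^8 · 157^4 ≡ 121 · 302 · 137 ≡ 132 (mod 313).

132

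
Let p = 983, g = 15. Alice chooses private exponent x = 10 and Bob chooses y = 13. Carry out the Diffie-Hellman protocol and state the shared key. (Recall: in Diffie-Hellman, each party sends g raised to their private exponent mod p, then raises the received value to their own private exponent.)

Bob sends B = g^y mod p = 15^13 mod 983.
15^1 ≡ 15 (mod 983)
15^2 = (15^1)^2 ≡ 15^2 = 225 ≡ 225 (mod 983)
15^4 = (15^2)^2 ≡ 225^2 = 50625 ≡ 492 (mod 983)
15^8 = (15^4)^2 ≡ 492^2 = 242064 ≡ 246 (mod 983)
15^13 = 15^8 · 15^4 · 15^1 ≡ 246 · 492 · 15 ≡ 862 (mod 983).
So B = 862. Alice then computes K = B^x mod p = 862^10 mod 983.
862^1 ≡ 862 (mod 983)
862^2 = (862^1)^2 ≡ 862^2 = 743044 ≡ 879 (mod 983)
862^4 = (862^2)^2 ≡ 879^2 = 772641 ≡ 3 (mod 983)
862^8 = (862^4)^2 ≡ 3^2 = 9 ≡ 9 (mod 983)
862^10 = 862^8 · 862^2 ≡ 9 · 879 ≡ 47 (mod 983).

47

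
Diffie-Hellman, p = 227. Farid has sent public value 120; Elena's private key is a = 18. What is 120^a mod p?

Shared key K = 120^18 mod 227.
120^1 ≡ 120 (mod 227)
120^2 = (120^1)^2 ≡ 120^2 = 14400 ≡ 99 (mod 227)
120^4 = (120^2)^2 ≡ 99^2 = 9801 ≡ 40 (mod 227)
120^8 = (120^4)^2 ≡ 40^2 = 1600 ≡ 11 (mod 227)
120^16 = (120^8)^2 ≡ 11^2 = 121 ≡ 121 (mod 227)
120^18 = 120^16 · 120^2 ≡ 121 · 99 ≡ 175 (mod 227).

175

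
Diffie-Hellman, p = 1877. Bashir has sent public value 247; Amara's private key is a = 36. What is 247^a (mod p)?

1215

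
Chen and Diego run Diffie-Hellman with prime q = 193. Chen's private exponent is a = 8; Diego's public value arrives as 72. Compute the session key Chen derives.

112

Shared key K = 72^8 mod 193.
72^1 ≡ 72 (mod 193)
72^2 = (72^1)^2 ≡ 72^2 = 5184 ≡ 166 (mod 193)
72^4 = (72^2)^2 ≡ 166^2 = 27556 ≡ 150 (mod 193)
72^8 = (72^4)^2 ≡ 150^2 = 22500 ≡ 112 (mod 193)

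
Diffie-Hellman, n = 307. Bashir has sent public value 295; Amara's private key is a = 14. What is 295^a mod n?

Shared key K = 295^14 mod 307.
295^1 ≡ 295 (mod 307)
295^2 = (295^1)^2 ≡ 295^2 = 87025 ≡ 144 (mod 307)
295^4 = (295^2)^2 ≡ 144^2 = 20736 ≡ 167 (mod 307)
295^8 = (295^4)^2 ≡ 167^2 = 27889 ≡ 259 (mod 307)
295^14 = 295^8 · 295^4 · 295^2 ≡ 259 · 167 · 144 ≡ 16 (mod 307).

16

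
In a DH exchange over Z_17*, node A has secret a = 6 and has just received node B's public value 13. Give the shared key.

16

Shared key K = 13^6 mod 17.
13^1 ≡ 13 (mod 17)
13^2 = (13^1)^2 ≡ 13^2 = 169 ≡ 16 (mod 17)
13^4 = (13^2)^2 ≡ 16^2 = 256 ≡ 1 (mod 17)
13^6 = 13^4 · 13^2 ≡ 1 · 16 ≡ 16 (mod 17).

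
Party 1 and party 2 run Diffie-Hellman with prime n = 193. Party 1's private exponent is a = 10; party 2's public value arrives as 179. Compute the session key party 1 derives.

50

Shared key K = 179^10 mod 193.
179^1 ≡ 179 (mod 193)
179^2 = (179^1)^2 ≡ 179^2 = 32041 ≡ 3 (mod 193)
179^4 = (179^2)^2 ≡ 3^2 = 9 ≡ 9 (mod 193)
179^8 = (179^4)^2 ≡ 9^2 = 81 ≡ 81 (mod 193)
179^10 = 179^8 · 179^2 ≡ 81 · 3 ≡ 50 (mod 193).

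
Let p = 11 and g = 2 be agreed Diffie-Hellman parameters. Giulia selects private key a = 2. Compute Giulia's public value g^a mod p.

Public value = 2^2 mod 11.
2^1 ≡ 2 (mod 11)
2^2 = (2^1)^2 ≡ 2^2 = 4 ≡ 4 (mod 11)

4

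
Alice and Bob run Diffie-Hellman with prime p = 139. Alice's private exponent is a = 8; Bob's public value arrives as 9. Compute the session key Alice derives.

89

Shared key K = 9^8 mod 139.
9^1 ≡ 9 (mod 139)
9^2 = (9^1)^2 ≡ 9^2 = 81 ≡ 81 (mod 139)
9^4 = (9^2)^2 ≡ 81^2 = 6561 ≡ 28 (mod 139)
9^8 = (9^4)^2 ≡ 28^2 = 784 ≡ 89 (mod 139)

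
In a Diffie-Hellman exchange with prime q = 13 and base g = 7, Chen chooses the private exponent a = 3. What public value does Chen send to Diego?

Public value = 7^3 mod 13.
7^1 ≡ 7 (mod 13)
7^2 = (7^1)^2 ≡ 7^2 = 49 ≡ 10 (mod 13)
7^3 = 7^2 · 7^1 ≡ 10 · 7 ≡ 5 (mod 13).

5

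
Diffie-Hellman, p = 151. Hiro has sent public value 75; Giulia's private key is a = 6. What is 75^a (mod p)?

Shared key K = 75^6 mod 151.
75^1 ≡ 75 (mod 151)
75^2 = (75^1)^2 ≡ 75^2 = 5625 ≡ 38 (mod 151)
75^4 = (75^2)^2 ≡ 38^2 = 1444 ≡ 85 (mod 151)
75^6 = 75^4 · 75^2 ≡ 85 · 38 ≡ 59 (mod 151).

59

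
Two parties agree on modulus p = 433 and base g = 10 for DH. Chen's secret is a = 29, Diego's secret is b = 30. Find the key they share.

Diego sends B = g^b mod p = 10^30 mod 433.
10^1 ≡ 10 (mod 433)
10^2 = (10^1)^2 ≡ 10^2 = 100 ≡ 100 (mod 433)
10^4 = (10^2)^2 ≡ 100^2 = 10000 ≡ 41 (mod 433)
10^8 = (10^4)^2 ≡ 41^2 = 1681 ≡ 382 (mod 433)
10^16 = (10^8)^2 ≡ 382^2 = 145924 ≡ 3 (mod 433)
10^30 = 10^16 · 10^8 · 10^4 · 10^2 ≡ 3 · 382 · 41 · 100 ≡ 117 (mod 433).
So B = 117. Chen then computes K = B^a mod p = 117^29 mod 433.
117^1 ≡ 117 (mod 433)
117^2 = (117^1)^2 ≡ 117^2 = 13689 ≡ 266 (mod 433)
117^4 = (117^2)^2 ≡ 266^2 = 70756 ≡ 177 (mod 433)
117^8 = (117^4)^2 ≡ 177^2 = 31329 ≡ 153 (mod 433)
117^16 = (117^8)^2 ≡ 153^2 = 23409 ≡ 27 (mod 433)
117^29 = 117^16 · 117^8 · 117^4 · 117^1 ≡ 27 · 153 · 177 · 117 ≡ 203 (mod 433).

203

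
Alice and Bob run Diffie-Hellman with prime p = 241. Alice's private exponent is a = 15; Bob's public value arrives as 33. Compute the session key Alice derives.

Shared key K = 33^15 mod 241.
33^1 ≡ 33 (mod 241)
33^2 = (33^1)^2 ≡ 33^2 = 1089 ≡ 125 (mod 241)
33^4 = (33^2)^2 ≡ 125^2 = 15625 ≡ 201 (mod 241)
33^8 = (33^4)^2 ≡ 201^2 = 40401 ≡ 154 (mod 241)
33^15 = 33^8 · 33^4 · 33^2 · 33^1 ≡ 154 · 201 · 125 · 33 ≡ 76 (mod 241).

76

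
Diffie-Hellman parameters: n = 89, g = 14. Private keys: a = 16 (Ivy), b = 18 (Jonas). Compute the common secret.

Ivy sends A = g^a mod n = 14^16 mod 89.
14^1 ≡ 14 (mod 89)
14^2 = (14^1)^2 ≡ 14^2 = 196 ≡ 18 (mod 89)
14^4 = (14^2)^2 ≡ 18^2 = 324 ≡ 57 (mod 89)
14^8 = (14^4)^2 ≡ 57^2 = 3249 ≡ 45 (mod 89)
14^16 = (14^8)^2 ≡ 45^2 = 2025 ≡ 67 (mod 89)
So A = 67. Jonas then computes K = A^b mod n = 67^18 mod 89.
67^1 ≡ 67 (mod 89)
67^2 = (67^1)^2 ≡ 67^2 = 4489 ≡ 39 (mod 89)
67^4 = (67^2)^2 ≡ 39^2 = 1521 ≡ 8 (mod 89)
67^8 = (67^4)^2 ≡ 8^2 = 64 ≡ 64 (mod 89)
67^16 = (67^8)^2 ≡ 64^2 = 4096 ≡ 2 (mod 89)
67^18 = 67^16 · 67^2 ≡ 2 · 39 ≡ 78 (mod 89).

78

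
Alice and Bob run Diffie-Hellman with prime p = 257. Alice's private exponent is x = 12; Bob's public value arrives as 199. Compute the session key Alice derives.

34

Shared key K = 199^12 mod 257.
199^1 ≡ 199 (mod 257)
199^2 = (199^1)^2 ≡ 199^2 = 39601 ≡ 23 (mod 257)
199^4 = (199^2)^2 ≡ 23^2 = 529 ≡ 15 (mod 257)
199^8 = (199^4)^2 ≡ 15^2 = 225 ≡ 225 (mod 257)
199^12 = 199^8 · 199^4 ≡ 225 · 15 ≡ 34 (mod 257).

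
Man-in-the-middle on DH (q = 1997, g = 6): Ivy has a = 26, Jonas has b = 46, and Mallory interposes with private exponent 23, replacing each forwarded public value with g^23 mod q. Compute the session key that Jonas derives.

878

Jonas receives Mallory's public value M = 6^23 mod 1997 instead of the honest one.
6^1 ≡ 6 (mod 1997)
6^2 = (6^1)^2 ≡ 6^2 = 36 ≡ 36 (mod 1997)
6^4 = (6^2)^2 ≡ 36^2 = 1296 ≡ 1296 (mod 1997)
6^8 = (6^4)^2 ≡ 1296^2 = 1679616 ≡ 139 (mod 1997)
6^16 = (6^8)^2 ≡ 139^2 = 19321 ≡ 1348 (mod 1997)
6^23 = 6^16 · 6^4 · 6^2 · 6^1 ≡ 1348 · 1296 · 36 · 6 ≡ 608 (mod 1997).
So M = 608. Jonas computes K = M^46 mod 1997.
608^1 ≡ 608 (mod 1997)
608^2 = (608^1)^2 ≡ 608^2 = 369664 ≡ 219 (mod 1997)
608^4 = (608^2)^2 ≡ 219^2 = 47961 ≡ 33 (mod 1997)
608^8 = (608^4)^2 ≡ 33^2 = 1089 ≡ 1089 (mod 1997)
608^16 = (608^8)^2 ≡ 1089^2 = 1185921 ≡ 1700 (mod 1997)
608^32 = (608^16)^2 ≡ 1700^2 = 2890000 ≡ 341 (mod 1997)
608^46 = 608^32 · 608^8 · 608^4 · 608^2 ≡ 341 · 1089 · 33 · 219 ≡ 878 (mod 1997).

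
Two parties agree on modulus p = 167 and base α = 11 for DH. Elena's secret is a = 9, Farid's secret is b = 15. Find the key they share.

Farid sends B = α^b mod p = 11^15 mod 167.
11^1 ≡ 11 (mod 167)
11^2 = (11^1)^2 ≡ 11^2 = 121 ≡ 121 (mod 167)
11^4 = (11^2)^2 ≡ 121^2 = 14641 ≡ 112 (mod 167)
11^8 = (11^4)^2 ≡ 112^2 = 12544 ≡ 19 (mod 167)
11^15 = 11^8 · 11^4 · 11^2 · 11^1 ≡ 19 · 112 · 121 · 11 ≡ 48 (mod 167).
So B = 48. Elena then computes K = B^a mod p = 48^9 mod 167.
48^1 ≡ 48 (mod 167)
48^2 = (48^1)^2 ≡ 48^2 = 2304 ≡ 133 (mod 167)
48^4 = (48^2)^2 ≡ 133^2 = 17689 ≡ 154 (mod 167)
48^8 = (48^4)^2 ≡ 154^2 = 23716 ≡ 2 (mod 167)
48^9 = 48^8 · 48^1 ≡ 2 · 48 ≡ 96 (mod 167).

96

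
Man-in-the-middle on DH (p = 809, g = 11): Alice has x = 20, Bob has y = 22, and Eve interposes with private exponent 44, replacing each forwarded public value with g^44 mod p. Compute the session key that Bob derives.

324

Bob receives Eve's public value M = 11^44 mod 809 instead of the honest one.
11^1 ≡ 11 (mod 809)
11^2 = (11^1)^2 ≡ 11^2 = 121 ≡ 121 (mod 809)
11^4 = (11^2)^2 ≡ 121^2 = 14641 ≡ 79 (mod 809)
11^8 = (11^4)^2 ≡ 79^2 = 6241 ≡ 578 (mod 809)
11^16 = (11^8)^2 ≡ 578^2 = 334084 ≡ 776 (mod 809)
11^32 = (11^16)^2 ≡ 776^2 = 602176 ≡ 280 (mod 809)
11^44 = 11^32 · 11^8 · 11^4 ≡ 280 · 578 · 79 ≡ 733 (mod 809).
So M = 733. Bob computes K = M^22 mod 809.
733^1 ≡ 733 (mod 809)
733^2 = (733^1)^2 ≡ 733^2 = 537289 ≡ 113 (mod 809)
733^4 = (733^2)^2 ≡ 113^2 = 12769 ≡ 634 (mod 809)
733^8 = (733^4)^2 ≡ 634^2 = 401956 ≡ 692 (mod 809)
733^16 = (733^8)^2 ≡ 692^2 = 478864 ≡ 745 (mod 809)
733^22 = 733^16 · 733^4 · 733^2 ≡ 745 · 634 · 113 ≡ 324 (mod 809).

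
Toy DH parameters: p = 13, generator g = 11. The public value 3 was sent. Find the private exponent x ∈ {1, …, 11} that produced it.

Try successive powers of 11 modulo 13:
11^1 ≡ 11
11^2 ≡ 4
11^3 ≡ 5
11^4 ≡ 3
Found: x = 4.

4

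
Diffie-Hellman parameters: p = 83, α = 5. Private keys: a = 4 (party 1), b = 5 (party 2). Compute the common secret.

38

Party 2 sends B = α^b mod p = 5^5 mod 83.
5^1 ≡ 5 (mod 83)
5^2 = (5^1)^2 ≡ 5^2 = 25 ≡ 25 (mod 83)
5^4 = (5^2)^2 ≡ 25^2 = 625 ≡ 44 (mod 83)
5^5 = 5^4 · 5^1 ≡ 44 · 5 ≡ 54 (mod 83).
So B = 54. Party 1 then computes K = B^a mod p = 54^4 mod 83.
54^1 ≡ 54 (mod 83)
54^2 = (54^1)^2 ≡ 54^2 = 2916 ≡ 11 (mod 83)
54^4 = (54^2)^2 ≡ 11^2 = 121 ≡ 38 (mod 83)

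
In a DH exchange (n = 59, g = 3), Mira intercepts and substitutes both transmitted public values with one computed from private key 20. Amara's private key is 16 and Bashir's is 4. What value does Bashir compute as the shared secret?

Bashir receives Mira's public value M = 3^20 mod 59 instead of the honest one.
3^1 ≡ 3 (mod 59)
3^2 = (3^1)^2 ≡ 3^2 = 9 ≡ 9 (mod 59)
3^4 = (3^2)^2 ≡ 9^2 = 81 ≡ 22 (mod 59)
3^8 = (3^4)^2 ≡ 22^2 = 484 ≡ 12 (mod 59)
3^16 = (3^8)^2 ≡ 12^2 = 144 ≡ 26 (mod 59)
3^20 = 3^16 · 3^4 ≡ 26 · 22 ≡ 41 (mod 59).
So M = 41. Bashir computes K = M^4 mod 59.
41^1 ≡ 41 (mod 59)
41^2 = (41^1)^2 ≡ 41^2 = 1681 ≡ 29 (mod 59)
41^4 = (41^2)^2 ≡ 29^2 = 841 ≡ 15 (mod 59)

15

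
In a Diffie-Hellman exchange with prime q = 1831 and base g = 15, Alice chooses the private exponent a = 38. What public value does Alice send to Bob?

576

Public value = 15^38 mod 1831.
15^1 ≡ 15 (mod 1831)
15^2 = (15^1)^2 ≡ 15^2 = 225 ≡ 225 (mod 1831)
15^4 = (15^2)^2 ≡ 225^2 = 50625 ≡ 1188 (mod 1831)
15^8 = (15^4)^2 ≡ 1188^2 = 1411344 ≡ 1474 (mod 1831)
15^16 = (15^8)^2 ≡ 1474^2 = 2172676 ≡ 1110 (mod 1831)
15^32 = (15^16)^2 ≡ 1110^2 = 1232100 ≡ 1668 (mod 1831)
15^38 = 15^32 · 15^4 · 15^2 ≡ 1668 · 1188 · 225 ≡ 576 (mod 1831).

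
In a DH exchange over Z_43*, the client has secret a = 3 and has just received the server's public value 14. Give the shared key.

Shared key K = 14^3 mod 43.
14^1 ≡ 14 (mod 43)
14^2 = (14^1)^2 ≡ 14^2 = 196 ≡ 24 (mod 43)
14^3 = 14^2 · 14^1 ≡ 24 · 14 ≡ 35 (mod 43).

35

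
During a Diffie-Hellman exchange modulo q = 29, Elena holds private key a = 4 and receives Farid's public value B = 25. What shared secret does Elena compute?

Shared key K = 25^4 mod 29.
25^1 ≡ 25 (mod 29)
25^2 = (25^1)^2 ≡ 25^2 = 625 ≡ 16 (mod 29)
25^4 = (25^2)^2 ≡ 16^2 = 256 ≡ 24 (mod 29)

24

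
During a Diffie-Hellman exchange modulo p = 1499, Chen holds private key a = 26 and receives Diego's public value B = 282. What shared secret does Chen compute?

Shared key K = 282^26 mod 1499.
282^1 ≡ 282 (mod 1499)
282^2 = (282^1)^2 ≡ 282^2 = 79524 ≡ 77 (mod 1499)
282^4 = (282^2)^2 ≡ 77^2 = 5929 ≡ 1432 (mod 1499)
282^8 = (282^4)^2 ≡ 1432^2 = 2050624 ≡ 1491 (mod 1499)
282^16 = (282^8)^2 ≡ 1491^2 = 2223081 ≡ 64 (mod 1499)
282^26 = 282^16 · 282^8 · 282^2 ≡ 64 · 1491 · 77 ≡ 1049 (mod 1499).

1049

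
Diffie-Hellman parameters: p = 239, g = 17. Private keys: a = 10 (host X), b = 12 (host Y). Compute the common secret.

Host Y sends B = g^b mod p = 17^12 mod 239.
17^1 ≡ 17 (mod 239)
17^2 = (17^1)^2 ≡ 17^2 = 289 ≡ 50 (mod 239)
17^4 = (17^2)^2 ≡ 50^2 = 2500 ≡ 110 (mod 239)
17^8 = (17^4)^2 ≡ 110^2 = 12100 ≡ 150 (mod 239)
17^12 = 17^8 · 17^4 ≡ 150 · 110 ≡ 9 (mod 239).
So B = 9. Host X then computes K = B^a mod p = 9^10 mod 239.
9^1 ≡ 9 (mod 239)
9^2 = (9^1)^2 ≡ 9^2 = 81 ≡ 81 (mod 239)
9^4 = (9^2)^2 ≡ 81^2 = 6561 ≡ 108 (mod 239)
9^8 = (9^4)^2 ≡ 108^2 = 11664 ≡ 192 (mod 239)
9^10 = 9^8 · 9^2 ≡ 192 · 81 ≡ 17 (mod 239).

17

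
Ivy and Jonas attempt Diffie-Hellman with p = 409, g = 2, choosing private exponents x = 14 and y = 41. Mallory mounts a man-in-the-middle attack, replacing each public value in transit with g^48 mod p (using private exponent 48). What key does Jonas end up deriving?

Jonas receives Mallory's public value M = 2^48 mod 409 instead of the honest one.
2^1 ≡ 2 (mod 409)
2^2 = (2^1)^2 ≡ 2^2 = 4 ≡ 4 (mod 409)
2^4 = (2^2)^2 ≡ 4^2 = 16 ≡ 16 (mod 409)
2^8 = (2^4)^2 ≡ 16^2 = 256 ≡ 256 (mod 409)
2^16 = (2^8)^2 ≡ 256^2 = 65536 ≡ 96 (mod 409)
2^32 = (2^16)^2 ≡ 96^2 = 9216 ≡ 218 (mod 409)
2^48 = 2^32 · 2^16 ≡ 218 · 96 ≡ 69 (mod 409).
So M = 69. Jonas computes K = M^41 mod 409.
69^1 ≡ 69 (mod 409)
69^2 = (69^1)^2 ≡ 69^2 = 4761 ≡ 262 (mod 409)
69^4 = (69^2)^2 ≡ 262^2 = 68644 ≡ 341 (mod 409)
69^8 = (69^4)^2 ≡ 341^2 = 116281 ≡ 125 (mod 409)
69^16 = (69^8)^2 ≡ 125^2 = 15625 ≡ 83 (mod 409)
69^32 = (69^16)^2 ≡ 83^2 = 6889 ≡ 345 (mod 409)
69^41 = 69^32 · 69^8 · 69^1 ≡ 345 · 125 · 69 ≡ 150 (mod 409).

150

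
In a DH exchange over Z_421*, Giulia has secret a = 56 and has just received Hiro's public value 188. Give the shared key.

20

Shared key K = 188^56 mod 421.
188^1 ≡ 188 (mod 421)
188^2 = (188^1)^2 ≡ 188^2 = 35344 ≡ 401 (mod 421)
188^4 = (188^2)^2 ≡ 401^2 = 160801 ≡ 400 (mod 421)
188^8 = (188^4)^2 ≡ 400^2 = 160000 ≡ 20 (mod 421)
188^16 = (188^8)^2 ≡ 20^2 = 400 ≡ 400 (mod 421)
188^32 = (188^16)^2 ≡ 400^2 = 160000 ≡ 20 (mod 421)
188^56 = 188^32 · 188^16 · 188^8 ≡ 20 · 400 · 20 ≡ 20 (mod 421).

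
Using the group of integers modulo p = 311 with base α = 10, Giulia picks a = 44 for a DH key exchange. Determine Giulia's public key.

242

Public value = 10^44 mod 311.
10^1 ≡ 10 (mod 311)
10^2 = (10^1)^2 ≡ 10^2 = 100 ≡ 100 (mod 311)
10^4 = (10^2)^2 ≡ 100^2 = 10000 ≡ 48 (mod 311)
10^8 = (10^4)^2 ≡ 48^2 = 2304 ≡ 127 (mod 311)
10^16 = (10^8)^2 ≡ 127^2 = 16129 ≡ 268 (mod 311)
10^32 = (10^16)^2 ≡ 268^2 = 71824 ≡ 294 (mod 311)
10^44 = 10^32 · 10^8 · 10^4 ≡ 294 · 127 · 48 ≡ 242 (mod 311).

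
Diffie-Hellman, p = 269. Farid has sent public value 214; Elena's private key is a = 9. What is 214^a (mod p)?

37

Shared key K = 214^9 mod 269.
214^1 ≡ 214 (mod 269)
214^2 = (214^1)^2 ≡ 214^2 = 45796 ≡ 66 (mod 269)
214^4 = (214^2)^2 ≡ 66^2 = 4356 ≡ 52 (mod 269)
214^8 = (214^4)^2 ≡ 52^2 = 2704 ≡ 14 (mod 269)
214^9 = 214^8 · 214^1 ≡ 14 · 214 ≡ 37 (mod 269).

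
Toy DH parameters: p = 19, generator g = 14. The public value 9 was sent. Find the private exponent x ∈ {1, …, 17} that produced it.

14

Try successive powers of 14 modulo 19:
14^1 ≡ 14
14^2 ≡ 6
14^3 ≡ 8
14^4 ≡ 17
14^5 ≡ 10
14^6 ≡ 7
14^7 ≡ 3
14^8 ≡ 4
14^9 ≡ 18
14^10 ≡ 5
14^11 ≡ 13
14^12 ≡ 11
14^13 ≡ 2
14^14 ≡ 9
Found: x = 14.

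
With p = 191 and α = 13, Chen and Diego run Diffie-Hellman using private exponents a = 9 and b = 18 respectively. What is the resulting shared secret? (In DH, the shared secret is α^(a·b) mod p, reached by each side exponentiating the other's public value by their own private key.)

Diego sends B = α^b mod p = 13^18 mod 191.
13^1 ≡ 13 (mod 191)
13^2 = (13^1)^2 ≡ 13^2 = 169 ≡ 169 (mod 191)
13^4 = (13^2)^2 ≡ 169^2 = 28561 ≡ 102 (mod 191)
13^8 = (13^4)^2 ≡ 102^2 = 10404 ≡ 90 (mod 191)
13^16 = (13^8)^2 ≡ 90^2 = 8100 ≡ 78 (mod 191)
13^18 = 13^16 · 13^2 ≡ 78 · 169 ≡ 3 (mod 191).
So B = 3. Chen then computes K = B^a mod p = 3^9 mod 191.
3^1 ≡ 3 (mod 191)
3^2 = (3^1)^2 ≡ 3^2 = 9 ≡ 9 (mod 191)
3^4 = (3^2)^2 ≡ 9^2 = 81 ≡ 81 (mod 191)
3^8 = (3^4)^2 ≡ 81^2 = 6561 ≡ 67 (mod 191)
3^9 = 3^8 · 3^1 ≡ 67 · 3 ≡ 10 (mod 191).

10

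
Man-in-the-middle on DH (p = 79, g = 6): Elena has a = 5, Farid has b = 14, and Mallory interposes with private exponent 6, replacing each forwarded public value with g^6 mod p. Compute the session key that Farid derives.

46

Farid receives Mallory's public value M = 6^6 mod 79 instead of the honest one.
6^1 ≡ 6 (mod 79)
6^2 = (6^1)^2 ≡ 6^2 = 36 ≡ 36 (mod 79)
6^4 = (6^2)^2 ≡ 36^2 = 1296 ≡ 32 (mod 79)
6^6 = 6^4 · 6^2 ≡ 32 · 36 ≡ 46 (mod 79).
So M = 46. Farid computes K = M^14 mod 79.
46^1 ≡ 46 (mod 79)
46^2 = (46^1)^2 ≡ 46^2 = 2116 ≡ 62 (mod 79)
46^4 = (46^2)^2 ≡ 62^2 = 3844 ≡ 52 (mod 79)
46^8 = (46^4)^2 ≡ 52^2 = 2704 ≡ 18 (mod 79)
46^14 = 46^8 · 46^4 · 46^2 ≡ 18 · 52 · 62 ≡ 46 (mod 79).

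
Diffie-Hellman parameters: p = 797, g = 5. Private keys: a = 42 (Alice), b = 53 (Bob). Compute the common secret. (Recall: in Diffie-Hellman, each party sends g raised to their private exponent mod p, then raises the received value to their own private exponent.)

58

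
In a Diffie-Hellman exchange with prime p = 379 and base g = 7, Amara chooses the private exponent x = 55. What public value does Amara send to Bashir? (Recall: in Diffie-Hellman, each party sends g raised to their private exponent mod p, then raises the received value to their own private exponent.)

Public value = 7^55 (mod 379).
7^1 ≡ 7 (mod 379)
7^2 = (7^1)^2 ≡ 7^2 = 49 ≡ 49 (mod 379)
7^4 = (7^2)^2 ≡ 49^2 = 2401 ≡ 127 (mod 379)
7^8 = (7^4)^2 ≡ 127^2 = 16129 ≡ 211 (mod 379)
7^16 = (7^8)^2 ≡ 211^2 = 44521 ≡ 178 (mod 379)
7^32 = (7^16)^2 ≡ 178^2 = 31684 ≡ 227 (mod 379)
7^55 = 7^32 · 7^16 · 7^4 · 7^2 · 7^1 ≡ 227 · 178 · 127 · 49 · 7 ≡ 117 (mod 379).

117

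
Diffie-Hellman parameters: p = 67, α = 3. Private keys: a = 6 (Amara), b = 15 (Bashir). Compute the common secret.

Amara sends A = α^a mod p = 3^6 mod 67.
3^1 ≡ 3 (mod 67)
3^2 = (3^1)^2 ≡ 3^2 = 9 ≡ 9 (mod 67)
3^4 = (3^2)^2 ≡ 9^2 = 81 ≡ 14 (mod 67)
3^6 = 3^4 · 3^2 ≡ 14 · 9 ≡ 59 (mod 67).
So A = 59. Bashir then computes K = A^b mod p = 59^15 mod 67.
59^1 ≡ 59 (mod 67)
59^2 = (59^1)^2 ≡ 59^2 = 3481 ≡ 64 (mod 67)
59^4 = (59^2)^2 ≡ 64^2 = 4096 ≡ 9 (mod 67)
59^8 = (59^4)^2 ≡ 9^2 = 81 ≡ 14 (mod 67)
59^15 = 59^8 · 59^4 · 59^2 · 59^1 ≡ 14 · 9 · 64 · 59 ≡ 9 (mod 67).

9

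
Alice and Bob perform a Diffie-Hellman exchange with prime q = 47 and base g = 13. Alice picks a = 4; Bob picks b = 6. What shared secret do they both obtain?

34

Bob sends B = g^b mod q = 13^6 mod 47.
13^1 ≡ 13 (mod 47)
13^2 = (13^1)^2 ≡ 13^2 = 169 ≡ 28 (mod 47)
13^4 = (13^2)^2 ≡ 28^2 = 784 ≡ 32 (mod 47)
13^6 = 13^4 · 13^2 ≡ 32 · 28 ≡ 3 (mod 47).
So B = 3. Alice then computes K = B^a mod q = 3^4 mod 47.
3^1 ≡ 3 (mod 47)
3^2 = (3^1)^2 ≡ 3^2 = 9 ≡ 9 (mod 47)
3^4 = (3^2)^2 ≡ 9^2 = 81 ≡ 34 (mod 47)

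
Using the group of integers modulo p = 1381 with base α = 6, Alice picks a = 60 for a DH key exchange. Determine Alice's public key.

214

Public value = 6^60 (mod 1381).
6^1 ≡ 6 (mod 1381)
6^2 = (6^1)^2 ≡ 6^2 = 36 ≡ 36 (mod 1381)
6^4 = (6^2)^2 ≡ 36^2 = 1296 ≡ 1296 (mod 1381)
6^8 = (6^4)^2 ≡ 1296^2 = 1679616 ≡ 320 (mod 1381)
6^16 = (6^8)^2 ≡ 320^2 = 102400 ≡ 206 (mod 1381)
6^32 = (6^16)^2 ≡ 206^2 = 42436 ≡ 1006 (mod 1381)
6^60 = 6^32 · 6^16 · 6^8 · 6^4 ≡ 1006 · 206 · 320 · 1296 ≡ 214 (mod 1381).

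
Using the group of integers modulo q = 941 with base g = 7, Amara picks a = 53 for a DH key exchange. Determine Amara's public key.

643

Public value = 7^53 (mod 941).
7^1 ≡ 7 (mod 941)
7^2 = (7^1)^2 ≡ 7^2 = 49 ≡ 49 (mod 941)
7^4 = (7^2)^2 ≡ 49^2 = 2401 ≡ 519 (mod 941)
7^8 = (7^4)^2 ≡ 519^2 = 269361 ≡ 235 (mod 941)
7^16 = (7^8)^2 ≡ 235^2 = 55225 ≡ 647 (mod 941)
7^32 = (7^16)^2 ≡ 647^2 = 418609 ≡ 805 (mod 941)
7^53 = 7^32 · 7^16 · 7^4 · 7^1 ≡ 805 · 647 · 519 · 7 ≡ 643 (mod 941).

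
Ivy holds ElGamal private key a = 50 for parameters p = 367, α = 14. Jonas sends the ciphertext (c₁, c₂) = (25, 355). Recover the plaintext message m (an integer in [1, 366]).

89

Shared mask s = c₁^a mod p = 25^50 mod 367.
25^1 ≡ 25 (mod 367)
25^2 = (25^1)^2 ≡ 25^2 = 625 ≡ 258 (mod 367)
25^4 = (25^2)^2 ≡ 258^2 = 66564 ≡ 137 (mod 367)
25^8 = (25^4)^2 ≡ 137^2 = 18769 ≡ 52 (mod 367)
25^16 = (25^8)^2 ≡ 52^2 = 2704 ≡ 135 (mod 367)
25^32 = (25^16)^2 ≡ 135^2 = 18225 ≡ 242 (mod 367)
25^50 = 25^32 · 25^16 · 25^2 ≡ 242 · 135 · 258 ≡ 338 (mod 367).
So s = 338; s⁻¹ ≡ 329 (mod 367).
m = c₂ · s⁻¹ mod 367 = 355 · 329 mod 367 = 89.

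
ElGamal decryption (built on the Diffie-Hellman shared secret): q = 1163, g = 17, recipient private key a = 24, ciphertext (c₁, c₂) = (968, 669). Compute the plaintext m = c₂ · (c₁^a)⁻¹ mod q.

105

Shared mask s = c₁^a mod q = 968^24 mod 1163.
968^1 ≡ 968 (mod 1163)
968^2 = (968^1)^2 ≡ 968^2 = 937024 ≡ 809 (mod 1163)
968^4 = (968^2)^2 ≡ 809^2 = 654481 ≡ 875 (mod 1163)
968^8 = (968^4)^2 ≡ 875^2 = 765625 ≡ 371 (mod 1163)
968^16 = (968^8)^2 ≡ 371^2 = 137641 ≡ 407 (mod 1163)
968^24 = 968^16 · 968^8 ≡ 407 · 371 ≡ 970 (mod 1163).
So s = 970; s⁻¹ ≡ 699 (mod 1163).
m = c₂ · s⁻¹ mod 1163 = 669 · 699 mod 1163 = 105.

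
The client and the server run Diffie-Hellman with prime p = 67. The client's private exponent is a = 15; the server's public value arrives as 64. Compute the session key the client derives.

14

Shared key K = 64^15 mod 67.
64^1 ≡ 64 (mod 67)
64^2 = (64^1)^2 ≡ 64^2 = 4096 ≡ 9 (mod 67)
64^4 = (64^2)^2 ≡ 9^2 = 81 ≡ 14 (mod 67)
64^8 = (64^4)^2 ≡ 14^2 = 196 ≡ 62 (mod 67)
64^15 = 64^8 · 64^4 · 64^2 · 64^1 ≡ 62 · 14 · 9 · 64 ≡ 14 (mod 67).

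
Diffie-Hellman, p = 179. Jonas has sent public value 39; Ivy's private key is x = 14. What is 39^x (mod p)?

Shared key K = 39^14 mod 179.
39^1 ≡ 39 (mod 179)
39^2 = (39^1)^2 ≡ 39^2 = 1521 ≡ 89 (mod 179)
39^4 = (39^2)^2 ≡ 89^2 = 7921 ≡ 45 (mod 179)
39^8 = (39^4)^2 ≡ 45^2 = 2025 ≡ 56 (mod 179)
39^14 = 39^8 · 39^4 · 39^2 ≡ 56 · 45 · 89 ≡ 172 (mod 179).

172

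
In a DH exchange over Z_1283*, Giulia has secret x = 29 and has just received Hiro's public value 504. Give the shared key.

1216

Shared key K = 504^29 mod 1283.
504^1 ≡ 504 (mod 1283)
504^2 = (504^1)^2 ≡ 504^2 = 254016 ≡ 1265 (mod 1283)
504^4 = (504^2)^2 ≡ 1265^2 = 1600225 ≡ 324 (mod 1283)
504^8 = (504^4)^2 ≡ 324^2 = 104976 ≡ 1053 (mod 1283)
504^16 = (504^8)^2 ≡ 1053^2 = 1108809 ≡ 297 (mod 1283)
504^29 = 504^16 · 504^8 · 504^4 · 504^1 ≡ 297 · 1053 · 324 · 504 ≡ 1216 (mod 1283).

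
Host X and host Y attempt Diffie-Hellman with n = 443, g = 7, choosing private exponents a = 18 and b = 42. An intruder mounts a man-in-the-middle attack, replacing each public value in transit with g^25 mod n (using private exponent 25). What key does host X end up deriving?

Host X receives an intruder's public value M = 7^25 mod 443 instead of the honest one.
7^1 ≡ 7 (mod 443)
7^2 = (7^1)^2 ≡ 7^2 = 49 ≡ 49 (mod 443)
7^4 = (7^2)^2 ≡ 49^2 = 2401 ≡ 186 (mod 443)
7^8 = (7^4)^2 ≡ 186^2 = 34596 ≡ 42 (mod 443)
7^16 = (7^8)^2 ≡ 42^2 = 1764 ≡ 435 (mod 443)
7^25 = 7^16 · 7^8 · 7^1 ≡ 435 · 42 · 7 ≡ 306 (mod 443).
So M = 306. Host X computes K = M^18 mod 443.
306^1 ≡ 306 (mod 443)
306^2 = (306^1)^2 ≡ 306^2 = 93636 ≡ 163 (mod 443)
306^4 = (306^2)^2 ≡ 163^2 = 26569 ≡ 432 (mod 443)
306^8 = (306^4)^2 ≡ 432^2 = 186624 ≡ 121 (mod 443)
306^16 = (306^8)^2 ≡ 121^2 = 14641 ≡ 22 (mod 443)
306^18 = 306^16 · 306^2 ≡ 22 · 163 ≡ 42 (mod 443).

42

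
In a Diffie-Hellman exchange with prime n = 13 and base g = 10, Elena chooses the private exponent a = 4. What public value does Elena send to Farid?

Public value = 10^4 (mod 13).
10^1 ≡ 10 (mod 13)
10^2 = (10^1)^2 ≡ 10^2 = 100 ≡ 9 (mod 13)
10^4 = (10^2)^2 ≡ 9^2 = 81 ≡ 3 (mod 13)

3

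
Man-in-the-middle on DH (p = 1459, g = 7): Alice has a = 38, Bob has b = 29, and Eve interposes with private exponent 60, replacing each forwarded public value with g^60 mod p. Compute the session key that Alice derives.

547

Alice receives Eve's public value M = 7^60 mod 1459 instead of the honest one.
7^1 ≡ 7 (mod 1459)
7^2 = (7^1)^2 ≡ 7^2 = 49 ≡ 49 (mod 1459)
7^4 = (7^2)^2 ≡ 49^2 = 2401 ≡ 942 (mod 1459)
7^8 = (7^4)^2 ≡ 942^2 = 887364 ≡ 292 (mod 1459)
7^16 = (7^8)^2 ≡ 292^2 = 85264 ≡ 642 (mod 1459)
7^32 = (7^16)^2 ≡ 642^2 = 412164 ≡ 726 (mod 1459)
7^60 = 7^32 · 7^16 · 7^8 · 7^4 ≡ 726 · 642 · 292 · 942 ≡ 67 (mod 1459).
So M = 67. Alice computes K = M^38 mod 1459.
67^1 ≡ 67 (mod 1459)
67^2 = (67^1)^2 ≡ 67^2 = 4489 ≡ 112 (mod 1459)
67^4 = (67^2)^2 ≡ 112^2 = 12544 ≡ 872 (mod 1459)
67^8 = (67^4)^2 ≡ 872^2 = 760384 ≡ 245 (mod 1459)
67^16 = (67^8)^2 ≡ 245^2 = 60025 ≡ 206 (mod 1459)
67^32 = (67^16)^2 ≡ 206^2 = 42436 ≡ 125 (mod 1459)
67^38 = 67^32 · 67^4 · 67^2 ≡ 125 · 872 · 112 ≡ 547 (mod 1459).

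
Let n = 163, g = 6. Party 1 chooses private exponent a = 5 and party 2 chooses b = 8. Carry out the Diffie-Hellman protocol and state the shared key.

25

Party 2 sends B = g^b mod n = 6^8 mod 163.
6^1 ≡ 6 (mod 163)
6^2 = (6^1)^2 ≡ 6^2 = 36 ≡ 36 (mod 163)
6^4 = (6^2)^2 ≡ 36^2 = 1296 ≡ 155 (mod 163)
6^8 = (6^4)^2 ≡ 155^2 = 24025 ≡ 64 (mod 163)
So B = 64. Party 1 then computes K = B^a mod n = 64^5 mod 163.
64^1 ≡ 64 (mod 163)
64^2 = (64^1)^2 ≡ 64^2 = 4096 ≡ 21 (mod 163)
64^4 = (64^2)^2 ≡ 21^2 = 441 ≡ 115 (mod 163)
64^5 = 64^4 · 64^1 ≡ 115 · 64 ≡ 25 (mod 163).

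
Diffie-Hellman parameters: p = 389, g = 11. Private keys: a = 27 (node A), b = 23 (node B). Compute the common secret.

Node B sends B = g^b mod p = 11^23 mod 389.
11^1 ≡ 11 (mod 389)
11^2 = (11^1)^2 ≡ 11^2 = 121 ≡ 121 (mod 389)
11^4 = (11^2)^2 ≡ 121^2 = 14641 ≡ 248 (mod 389)
11^8 = (11^4)^2 ≡ 248^2 = 61504 ≡ 42 (mod 389)
11^16 = (11^8)^2 ≡ 42^2 = 1764 ≡ 208 (mod 389)
11^23 = 11^16 · 11^4 · 11^2 · 11^1 ≡ 208 · 248 · 121 · 11 ≡ 193 (mod 389).
So B = 193. Node A then computes K = B^a mod p = 193^27 mod 389.
193^1 ≡ 193 (mod 389)
193^2 = (193^1)^2 ≡ 193^2 = 37249 ≡ 294 (mod 389)
193^4 = (193^2)^2 ≡ 294^2 = 86436 ≡ 78 (mod 389)
193^8 = (193^4)^2 ≡ 78^2 = 6084 ≡ 249 (mod 389)
193^16 = (193^8)^2 ≡ 249^2 = 62001 ≡ 150 (mod 389)
193^27 = 193^16 · 193^8 · 193^2 · 193^1 ≡ 150 · 249 · 294 · 193 ≡ 77 (mod 389).

77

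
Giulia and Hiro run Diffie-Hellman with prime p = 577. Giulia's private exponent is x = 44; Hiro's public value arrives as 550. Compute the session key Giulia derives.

553

Shared key K = 550^44 mod 577.
550^1 ≡ 550 (mod 577)
550^2 = (550^1)^2 ≡ 550^2 = 302500 ≡ 152 (mod 577)
550^4 = (550^2)^2 ≡ 152^2 = 23104 ≡ 24 (mod 577)
550^8 = (550^4)^2 ≡ 24^2 = 576 ≡ 576 (mod 577)
550^16 = (550^8)^2 ≡ 576^2 = 331776 ≡ 1 (mod 577)
550^32 = (550^16)^2 ≡ 1^2 = 1 ≡ 1 (mod 577)
550^44 = 550^32 · 550^8 · 550^4 ≡ 1 · 576 · 24 ≡ 553 (mod 577).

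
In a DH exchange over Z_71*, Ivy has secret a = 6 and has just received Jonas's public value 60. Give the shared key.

40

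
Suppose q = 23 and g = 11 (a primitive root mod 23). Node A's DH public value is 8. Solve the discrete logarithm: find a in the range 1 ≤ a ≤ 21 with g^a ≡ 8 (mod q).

8

Try successive powers of 11 modulo 23:
11^1 ≡ 11
11^2 ≡ 6
11^3 ≡ 20
11^4 ≡ 13
11^5 ≡ 5
11^6 ≡ 9
11^7 ≡ 7
11^8 ≡ 8
Found: a = 8.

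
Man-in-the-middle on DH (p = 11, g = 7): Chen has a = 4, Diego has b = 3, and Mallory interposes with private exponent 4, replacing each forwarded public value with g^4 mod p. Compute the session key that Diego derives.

5

Diego receives Mallory's public value M = 7^4 mod 11 instead of the honest one.
7^1 ≡ 7 (mod 11)
7^2 = (7^1)^2 ≡ 7^2 = 49 ≡ 5 (mod 11)
7^4 = (7^2)^2 ≡ 5^2 = 25 ≡ 3 (mod 11)
So M = 3. Diego computes K = M^3 mod 11.
3^1 ≡ 3 (mod 11)
3^2 = (3^1)^2 ≡ 3^2 = 9 ≡ 9 (mod 11)
3^3 = 3^2 · 3^1 ≡ 9 · 3 ≡ 5 (mod 11).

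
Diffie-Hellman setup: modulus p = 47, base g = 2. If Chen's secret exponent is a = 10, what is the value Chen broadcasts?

37

Public value = 2^10 (mod 47).
2^1 ≡ 2 (mod 47)
2^2 = (2^1)^2 ≡ 2^2 = 4 ≡ 4 (mod 47)
2^4 = (2^2)^2 ≡ 4^2 = 16 ≡ 16 (mod 47)
2^8 = (2^4)^2 ≡ 16^2 = 256 ≡ 21 (mod 47)
2^10 = 2^8 · 2^2 ≡ 21 · 4 ≡ 37 (mod 47).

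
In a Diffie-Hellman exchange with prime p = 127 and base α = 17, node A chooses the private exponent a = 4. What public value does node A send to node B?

82

Public value = 17^4 (mod 127).
17^1 ≡ 17 (mod 127)
17^2 = (17^1)^2 ≡ 17^2 = 289 ≡ 35 (mod 127)
17^4 = (17^2)^2 ≡ 35^2 = 1225 ≡ 82 (mod 127)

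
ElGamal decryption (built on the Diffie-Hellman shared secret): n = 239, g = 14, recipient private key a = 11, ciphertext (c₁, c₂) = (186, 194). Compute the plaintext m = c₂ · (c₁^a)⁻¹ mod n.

Shared mask s = c₁^a mod n = 186^11 mod 239.
186^1 ≡ 186 (mod 239)
186^2 = (186^1)^2 ≡ 186^2 = 34596 ≡ 180 (mod 239)
186^4 = (186^2)^2 ≡ 180^2 = 32400 ≡ 135 (mod 239)
186^8 = (186^4)^2 ≡ 135^2 = 18225 ≡ 61 (mod 239)
186^11 = 186^8 · 186^2 · 186^1 ≡ 61 · 180 · 186 ≡ 25 (mod 239).
So s = 25; s⁻¹ ≡ 153 (mod 239).
m = c₂ · s⁻¹ mod 239 = 194 · 153 mod 239 = 46.

46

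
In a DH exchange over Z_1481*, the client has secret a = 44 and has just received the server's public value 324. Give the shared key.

Shared key K = 324^44 mod 1481.
324^1 ≡ 324 (mod 1481)
324^2 = (324^1)^2 ≡ 324^2 = 104976 ≡ 1306 (mod 1481)
324^4 = (324^2)^2 ≡ 1306^2 = 1705636 ≡ 1005 (mod 1481)
324^8 = (324^4)^2 ≡ 1005^2 = 1010025 ≡ 1464 (mod 1481)
324^16 = (324^8)^2 ≡ 1464^2 = 2143296 ≡ 289 (mod 1481)
324^32 = (324^16)^2 ≡ 289^2 = 83521 ≡ 585 (mod 1481)
324^44 = 324^32 · 324^8 · 324^4 ≡ 585 · 1464 · 1005 ≡ 544 (mod 1481).

544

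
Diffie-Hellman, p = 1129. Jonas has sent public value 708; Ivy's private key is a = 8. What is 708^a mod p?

Shared key K = 708^8 mod 1129.
708^1 ≡ 708 (mod 1129)
708^2 = (708^1)^2 ≡ 708^2 = 501264 ≡ 1117 (mod 1129)
708^4 = (708^2)^2 ≡ 1117^2 = 1247689 ≡ 144 (mod 1129)
708^8 = (708^4)^2 ≡ 144^2 = 20736 ≡ 414 (mod 1129)

414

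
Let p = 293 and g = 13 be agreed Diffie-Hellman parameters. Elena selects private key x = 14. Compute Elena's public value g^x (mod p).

Public value = 13^14 (mod 293).
13^1 ≡ 13 (mod 293)
13^2 = (13^1)^2 ≡ 13^2 = 169 ≡ 169 (mod 293)
13^4 = (13^2)^2 ≡ 169^2 = 28561 ≡ 140 (mod 293)
13^8 = (13^4)^2 ≡ 140^2 = 19600 ≡ 262 (mod 293)
13^14 = 13^8 · 13^4 · 13^2 ≡ 262 · 140 · 169 ≡ 212 (mod 293).

212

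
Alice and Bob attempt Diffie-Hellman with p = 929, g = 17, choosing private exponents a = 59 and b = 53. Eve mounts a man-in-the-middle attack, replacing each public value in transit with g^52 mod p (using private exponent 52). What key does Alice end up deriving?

Alice receives Eve's public value M = 17^52 mod 929 instead of the honest one.
17^1 ≡ 17 (mod 929)
17^2 = (17^1)^2 ≡ 17^2 = 289 ≡ 289 (mod 929)
17^4 = (17^2)^2 ≡ 289^2 = 83521 ≡ 840 (mod 929)
17^8 = (17^4)^2 ≡ 840^2 = 705600 ≡ 489 (mod 929)
17^16 = (17^8)^2 ≡ 489^2 = 239121 ≡ 368 (mod 929)
17^32 = (17^16)^2 ≡ 368^2 = 135424 ≡ 719 (mod 929)
17^52 = 17^32 · 17^16 · 17^4 ≡ 719 · 368 · 840 ≡ 533 (mod 929).
So M = 533. Alice computes K = M^59 mod 929.
533^1 ≡ 533 (mod 929)
533^2 = (533^1)^2 ≡ 533^2 = 284089 ≡ 744 (mod 929)
533^4 = (533^2)^2 ≡ 744^2 = 553536 ≡ 781 (mod 929)
533^8 = (533^4)^2 ≡ 781^2 = 609961 ≡ 537 (mod 929)
533^16 = (533^8)^2 ≡ 537^2 = 288369 ≡ 379 (mod 929)
533^32 = (533^16)^2 ≡ 379^2 = 143641 ≡ 575 (mod 929)
533^59 = 533^32 · 533^16 · 533^8 · 533^2 · 533^1 ≡ 575 · 379 · 537 · 744 · 533 ≡ 102 (mod 929).

102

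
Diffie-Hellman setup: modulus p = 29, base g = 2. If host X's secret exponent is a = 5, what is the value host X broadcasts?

Public value = 2^5 (mod 29).
2^1 ≡ 2 (mod 29)
2^2 = (2^1)^2 ≡ 2^2 = 4 ≡ 4 (mod 29)
2^4 = (2^2)^2 ≡ 4^2 = 16 ≡ 16 (mod 29)
2^5 = 2^4 · 2^1 ≡ 16 · 2 ≡ 3 (mod 29).

3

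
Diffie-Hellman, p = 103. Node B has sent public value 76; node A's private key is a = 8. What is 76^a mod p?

Shared key K = 76^8 mod 103.
76^1 ≡ 76 (mod 103)
76^2 = (76^1)^2 ≡ 76^2 = 5776 ≡ 8 (mod 103)
76^4 = (76^2)^2 ≡ 8^2 = 64 ≡ 64 (mod 103)
76^8 = (76^4)^2 ≡ 64^2 = 4096 ≡ 79 (mod 103)

79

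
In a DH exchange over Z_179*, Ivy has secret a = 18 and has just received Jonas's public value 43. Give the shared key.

22

Shared key K = 43^18 mod 179.
43^1 ≡ 43 (mod 179)
43^2 = (43^1)^2 ≡ 43^2 = 1849 ≡ 59 (mod 179)
43^4 = (43^2)^2 ≡ 59^2 = 3481 ≡ 80 (mod 179)
43^8 = (43^4)^2 ≡ 80^2 = 6400 ≡ 135 (mod 179)
43^16 = (43^8)^2 ≡ 135^2 = 18225 ≡ 146 (mod 179)
43^18 = 43^16 · 43^2 ≡ 146 · 59 ≡ 22 (mod 179).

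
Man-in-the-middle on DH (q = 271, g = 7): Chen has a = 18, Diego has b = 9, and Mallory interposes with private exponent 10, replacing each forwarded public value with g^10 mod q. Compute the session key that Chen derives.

28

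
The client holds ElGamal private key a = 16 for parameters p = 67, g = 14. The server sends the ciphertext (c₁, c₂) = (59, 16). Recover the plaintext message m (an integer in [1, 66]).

37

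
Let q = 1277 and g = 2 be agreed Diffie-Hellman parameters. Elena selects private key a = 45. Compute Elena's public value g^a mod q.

651

Public value = 2^45 mod 1277.
2^1 ≡ 2 (mod 1277)
2^2 = (2^1)^2 ≡ 2^2 = 4 ≡ 4 (mod 1277)
2^4 = (2^2)^2 ≡ 4^2 = 16 ≡ 16 (mod 1277)
2^8 = (2^4)^2 ≡ 16^2 = 256 ≡ 256 (mod 1277)
2^16 = (2^8)^2 ≡ 256^2 = 65536 ≡ 409 (mod 1277)
2^32 = (2^16)^2 ≡ 409^2 = 167281 ≡ 1271 (mod 1277)
2^45 = 2^32 · 2^8 · 2^4 · 2^1 ≡ 1271 · 256 · 16 · 2 ≡ 651 (mod 1277).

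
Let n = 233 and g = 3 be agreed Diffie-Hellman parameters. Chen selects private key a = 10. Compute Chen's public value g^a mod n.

Public value = 3^10 mod 233.
3^1 ≡ 3 (mod 233)
3^2 = (3^1)^2 ≡ 3^2 = 9 ≡ 9 (mod 233)
3^4 = (3^2)^2 ≡ 9^2 = 81 ≡ 81 (mod 233)
3^8 = (3^4)^2 ≡ 81^2 = 6561 ≡ 37 (mod 233)
3^10 = 3^8 · 3^2 ≡ 37 · 9 ≡ 100 (mod 233).

100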